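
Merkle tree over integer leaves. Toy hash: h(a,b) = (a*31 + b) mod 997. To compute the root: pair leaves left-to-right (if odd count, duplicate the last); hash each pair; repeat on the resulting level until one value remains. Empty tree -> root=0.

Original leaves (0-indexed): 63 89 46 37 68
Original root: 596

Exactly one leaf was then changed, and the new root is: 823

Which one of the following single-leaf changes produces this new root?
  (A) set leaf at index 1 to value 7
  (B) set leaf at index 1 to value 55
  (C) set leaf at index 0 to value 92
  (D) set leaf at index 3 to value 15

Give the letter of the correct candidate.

Original leaves: [63, 89, 46, 37, 68]
Target new root: 823
Try each candidate change and compute the resulting root:
Candidate A: set leaf[1] = 7 -> leaves = [63, 7, 46, 37, 68]
  L0: [63, 7, 46, 37, 68]
  L1: h(63,7)=(63*31+7)%997=963 h(46,37)=(46*31+37)%997=466 h(68,68)=(68*31+68)%997=182 -> [963, 466, 182]
  L2: h(963,466)=(963*31+466)%997=409 h(182,182)=(182*31+182)%997=839 -> [409, 839]
  L3: h(409,839)=(409*31+839)%997=557 -> [557]
  root = 557 != target 823
Candidate B: set leaf[1] = 55 -> leaves = [63, 55, 46, 37, 68]
  L0: [63, 55, 46, 37, 68]
  L1: h(63,55)=(63*31+55)%997=14 h(46,37)=(46*31+37)%997=466 h(68,68)=(68*31+68)%997=182 -> [14, 466, 182]
  L2: h(14,466)=(14*31+466)%997=900 h(182,182)=(182*31+182)%997=839 -> [900, 839]
  L3: h(900,839)=(900*31+839)%997=823 -> [823]
  root = 823 == target 823  ** MATCH **
Candidate C: set leaf[0] = 92 -> leaves = [92, 89, 46, 37, 68]
  L0: [92, 89, 46, 37, 68]
  L1: h(92,89)=(92*31+89)%997=947 h(46,37)=(46*31+37)%997=466 h(68,68)=(68*31+68)%997=182 -> [947, 466, 182]
  L2: h(947,466)=(947*31+466)%997=910 h(182,182)=(182*31+182)%997=839 -> [910, 839]
  L3: h(910,839)=(910*31+839)%997=136 -> [136]
  root = 136 != target 823
Candidate D: set leaf[3] = 15 -> leaves = [63, 89, 46, 15, 68]
  L0: [63, 89, 46, 15, 68]
  L1: h(63,89)=(63*31+89)%997=48 h(46,15)=(46*31+15)%997=444 h(68,68)=(68*31+68)%997=182 -> [48, 444, 182]
  L2: h(48,444)=(48*31+444)%997=935 h(182,182)=(182*31+182)%997=839 -> [935, 839]
  L3: h(935,839)=(935*31+839)%997=911 -> [911]
  root = 911 != target 823
Candidate B produces the target root.

Answer: B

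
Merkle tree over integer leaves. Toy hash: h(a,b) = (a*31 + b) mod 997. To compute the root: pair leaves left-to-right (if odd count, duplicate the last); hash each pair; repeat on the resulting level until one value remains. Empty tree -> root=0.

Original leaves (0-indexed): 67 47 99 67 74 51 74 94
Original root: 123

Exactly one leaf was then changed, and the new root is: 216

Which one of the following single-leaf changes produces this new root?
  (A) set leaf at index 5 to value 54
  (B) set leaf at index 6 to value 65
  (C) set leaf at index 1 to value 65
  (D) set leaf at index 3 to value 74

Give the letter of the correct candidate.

Answer: A

Derivation:
Original leaves: [67, 47, 99, 67, 74, 51, 74, 94]
Target new root: 216
Try each candidate change and compute the resulting root:
Candidate A: set leaf[5] = 54 -> leaves = [67, 47, 99, 67, 74, 54, 74, 94]
  L0: [67, 47, 99, 67, 74, 54, 74, 94]
  L1: h(67,47)=(67*31+47)%997=130 h(99,67)=(99*31+67)%997=145 h(74,54)=(74*31+54)%997=354 h(74,94)=(74*31+94)%997=394 -> [130, 145, 354, 394]
  L2: h(130,145)=(130*31+145)%997=187 h(354,394)=(354*31+394)%997=401 -> [187, 401]
  L3: h(187,401)=(187*31+401)%997=216 -> [216]
  root = 216 == target 216  ** MATCH **
Candidate B: set leaf[6] = 65 -> leaves = [67, 47, 99, 67, 74, 51, 65, 94]
  L0: [67, 47, 99, 67, 74, 51, 65, 94]
  L1: h(67,47)=(67*31+47)%997=130 h(99,67)=(99*31+67)%997=145 h(74,51)=(74*31+51)%997=351 h(65,94)=(65*31+94)%997=115 -> [130, 145, 351, 115]
  L2: h(130,145)=(130*31+145)%997=187 h(351,115)=(351*31+115)%997=29 -> [187, 29]
  L3: h(187,29)=(187*31+29)%997=841 -> [841]
  root = 841 != target 216
Candidate C: set leaf[1] = 65 -> leaves = [67, 65, 99, 67, 74, 51, 74, 94]
  L0: [67, 65, 99, 67, 74, 51, 74, 94]
  L1: h(67,65)=(67*31+65)%997=148 h(99,67)=(99*31+67)%997=145 h(74,51)=(74*31+51)%997=351 h(74,94)=(74*31+94)%997=394 -> [148, 145, 351, 394]
  L2: h(148,145)=(148*31+145)%997=745 h(351,394)=(351*31+394)%997=308 -> [745, 308]
  L3: h(745,308)=(745*31+308)%997=472 -> [472]
  root = 472 != target 216
Candidate D: set leaf[3] = 74 -> leaves = [67, 47, 99, 74, 74, 51, 74, 94]
  L0: [67, 47, 99, 74, 74, 51, 74, 94]
  L1: h(67,47)=(67*31+47)%997=130 h(99,74)=(99*31+74)%997=152 h(74,51)=(74*31+51)%997=351 h(74,94)=(74*31+94)%997=394 -> [130, 152, 351, 394]
  L2: h(130,152)=(130*31+152)%997=194 h(351,394)=(351*31+394)%997=308 -> [194, 308]
  L3: h(194,308)=(194*31+308)%997=340 -> [340]
  root = 340 != target 216
Candidate A produces the target root.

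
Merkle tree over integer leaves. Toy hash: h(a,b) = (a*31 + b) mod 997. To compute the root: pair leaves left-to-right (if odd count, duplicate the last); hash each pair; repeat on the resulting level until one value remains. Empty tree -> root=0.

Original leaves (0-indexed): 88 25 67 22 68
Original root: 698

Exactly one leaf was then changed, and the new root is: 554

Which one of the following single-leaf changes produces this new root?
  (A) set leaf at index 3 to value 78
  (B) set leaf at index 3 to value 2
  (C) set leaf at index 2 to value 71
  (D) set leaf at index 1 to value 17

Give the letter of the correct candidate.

Original leaves: [88, 25, 67, 22, 68]
Target new root: 554
Try each candidate change and compute the resulting root:
Candidate A: set leaf[3] = 78 -> leaves = [88, 25, 67, 78, 68]
  L0: [88, 25, 67, 78, 68]
  L1: h(88,25)=(88*31+25)%997=759 h(67,78)=(67*31+78)%997=161 h(68,68)=(68*31+68)%997=182 -> [759, 161, 182]
  L2: h(759,161)=(759*31+161)%997=759 h(182,182)=(182*31+182)%997=839 -> [759, 839]
  L3: h(759,839)=(759*31+839)%997=440 -> [440]
  root = 440 != target 554
Candidate B: set leaf[3] = 2 -> leaves = [88, 25, 67, 2, 68]
  L0: [88, 25, 67, 2, 68]
  L1: h(88,25)=(88*31+25)%997=759 h(67,2)=(67*31+2)%997=85 h(68,68)=(68*31+68)%997=182 -> [759, 85, 182]
  L2: h(759,85)=(759*31+85)%997=683 h(182,182)=(182*31+182)%997=839 -> [683, 839]
  L3: h(683,839)=(683*31+839)%997=78 -> [78]
  root = 78 != target 554
Candidate C: set leaf[2] = 71 -> leaves = [88, 25, 71, 22, 68]
  L0: [88, 25, 71, 22, 68]
  L1: h(88,25)=(88*31+25)%997=759 h(71,22)=(71*31+22)%997=229 h(68,68)=(68*31+68)%997=182 -> [759, 229, 182]
  L2: h(759,229)=(759*31+229)%997=827 h(182,182)=(182*31+182)%997=839 -> [827, 839]
  L3: h(827,839)=(827*31+839)%997=554 -> [554]
  root = 554 == target 554  ** MATCH **
Candidate D: set leaf[1] = 17 -> leaves = [88, 17, 67, 22, 68]
  L0: [88, 17, 67, 22, 68]
  L1: h(88,17)=(88*31+17)%997=751 h(67,22)=(67*31+22)%997=105 h(68,68)=(68*31+68)%997=182 -> [751, 105, 182]
  L2: h(751,105)=(751*31+105)%997=455 h(182,182)=(182*31+182)%997=839 -> [455, 839]
  L3: h(455,839)=(455*31+839)%997=986 -> [986]
  root = 986 != target 554
Candidate C produces the target root.

Answer: C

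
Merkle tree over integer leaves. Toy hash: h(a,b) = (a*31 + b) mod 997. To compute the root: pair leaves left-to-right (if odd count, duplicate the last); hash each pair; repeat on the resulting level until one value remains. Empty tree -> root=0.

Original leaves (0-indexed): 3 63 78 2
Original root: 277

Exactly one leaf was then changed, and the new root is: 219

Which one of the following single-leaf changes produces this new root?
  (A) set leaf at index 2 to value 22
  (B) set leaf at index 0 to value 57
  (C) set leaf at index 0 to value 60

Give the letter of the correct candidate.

Answer: C

Derivation:
Original leaves: [3, 63, 78, 2]
Target new root: 219
Try each candidate change and compute the resulting root:
Candidate A: set leaf[2] = 22 -> leaves = [3, 63, 22, 2]
  L0: [3, 63, 22, 2]
  L1: h(3,63)=(3*31+63)%997=156 h(22,2)=(22*31+2)%997=684 -> [156, 684]
  L2: h(156,684)=(156*31+684)%997=535 -> [535]
  root = 535 != target 219
Candidate B: set leaf[0] = 57 -> leaves = [57, 63, 78, 2]
  L0: [57, 63, 78, 2]
  L1: h(57,63)=(57*31+63)%997=833 h(78,2)=(78*31+2)%997=426 -> [833, 426]
  L2: h(833,426)=(833*31+426)%997=327 -> [327]
  root = 327 != target 219
Candidate C: set leaf[0] = 60 -> leaves = [60, 63, 78, 2]
  L0: [60, 63, 78, 2]
  L1: h(60,63)=(60*31+63)%997=926 h(78,2)=(78*31+2)%997=426 -> [926, 426]
  L2: h(926,426)=(926*31+426)%997=219 -> [219]
  root = 219 == target 219  ** MATCH **
Candidate C produces the target root.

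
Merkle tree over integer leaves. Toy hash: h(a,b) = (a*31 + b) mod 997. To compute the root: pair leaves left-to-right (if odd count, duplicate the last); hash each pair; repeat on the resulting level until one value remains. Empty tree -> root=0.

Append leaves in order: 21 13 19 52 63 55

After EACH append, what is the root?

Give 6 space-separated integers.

Answer: 21 664 255 288 659 403

Derivation:
After append 21 (leaves=[21]):
  L0: [21]
  root=21
After append 13 (leaves=[21, 13]):
  L0: [21, 13]
  L1: h(21,13)=(21*31+13)%997=664 -> [664]
  root=664
After append 19 (leaves=[21, 13, 19]):
  L0: [21, 13, 19]
  L1: h(21,13)=(21*31+13)%997=664 h(19,19)=(19*31+19)%997=608 -> [664, 608]
  L2: h(664,608)=(664*31+608)%997=255 -> [255]
  root=255
After append 52 (leaves=[21, 13, 19, 52]):
  L0: [21, 13, 19, 52]
  L1: h(21,13)=(21*31+13)%997=664 h(19,52)=(19*31+52)%997=641 -> [664, 641]
  L2: h(664,641)=(664*31+641)%997=288 -> [288]
  root=288
After append 63 (leaves=[21, 13, 19, 52, 63]):
  L0: [21, 13, 19, 52, 63]
  L1: h(21,13)=(21*31+13)%997=664 h(19,52)=(19*31+52)%997=641 h(63,63)=(63*31+63)%997=22 -> [664, 641, 22]
  L2: h(664,641)=(664*31+641)%997=288 h(22,22)=(22*31+22)%997=704 -> [288, 704]
  L3: h(288,704)=(288*31+704)%997=659 -> [659]
  root=659
After append 55 (leaves=[21, 13, 19, 52, 63, 55]):
  L0: [21, 13, 19, 52, 63, 55]
  L1: h(21,13)=(21*31+13)%997=664 h(19,52)=(19*31+52)%997=641 h(63,55)=(63*31+55)%997=14 -> [664, 641, 14]
  L2: h(664,641)=(664*31+641)%997=288 h(14,14)=(14*31+14)%997=448 -> [288, 448]
  L3: h(288,448)=(288*31+448)%997=403 -> [403]
  root=403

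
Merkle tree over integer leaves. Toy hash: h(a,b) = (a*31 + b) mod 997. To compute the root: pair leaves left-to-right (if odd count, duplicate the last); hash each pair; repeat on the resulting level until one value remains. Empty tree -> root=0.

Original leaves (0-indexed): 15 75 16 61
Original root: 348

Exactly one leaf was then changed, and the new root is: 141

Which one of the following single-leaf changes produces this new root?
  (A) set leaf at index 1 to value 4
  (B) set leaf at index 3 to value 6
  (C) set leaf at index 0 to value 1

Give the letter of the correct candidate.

Original leaves: [15, 75, 16, 61]
Target new root: 141
Try each candidate change and compute the resulting root:
Candidate A: set leaf[1] = 4 -> leaves = [15, 4, 16, 61]
  L0: [15, 4, 16, 61]
  L1: h(15,4)=(15*31+4)%997=469 h(16,61)=(16*31+61)%997=557 -> [469, 557]
  L2: h(469,557)=(469*31+557)%997=141 -> [141]
  root = 141 == target 141  ** MATCH **
Candidate B: set leaf[3] = 6 -> leaves = [15, 75, 16, 6]
  L0: [15, 75, 16, 6]
  L1: h(15,75)=(15*31+75)%997=540 h(16,6)=(16*31+6)%997=502 -> [540, 502]
  L2: h(540,502)=(540*31+502)%997=293 -> [293]
  root = 293 != target 141
Candidate C: set leaf[0] = 1 -> leaves = [1, 75, 16, 61]
  L0: [1, 75, 16, 61]
  L1: h(1,75)=(1*31+75)%997=106 h(16,61)=(16*31+61)%997=557 -> [106, 557]
  L2: h(106,557)=(106*31+557)%997=852 -> [852]
  root = 852 != target 141
Candidate A produces the target root.

Answer: A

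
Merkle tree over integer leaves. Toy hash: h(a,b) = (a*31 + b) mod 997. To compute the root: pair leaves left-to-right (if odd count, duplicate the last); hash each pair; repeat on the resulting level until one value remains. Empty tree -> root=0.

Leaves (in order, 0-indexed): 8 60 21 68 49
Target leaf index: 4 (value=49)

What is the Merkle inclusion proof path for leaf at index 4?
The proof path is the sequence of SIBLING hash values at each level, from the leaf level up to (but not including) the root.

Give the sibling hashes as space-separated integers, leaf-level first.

L0 (leaves): [8, 60, 21, 68, 49], target index=4
L1: h(8,60)=(8*31+60)%997=308 [pair 0] h(21,68)=(21*31+68)%997=719 [pair 1] h(49,49)=(49*31+49)%997=571 [pair 2] -> [308, 719, 571]
  Sibling for proof at L0: 49
L2: h(308,719)=(308*31+719)%997=297 [pair 0] h(571,571)=(571*31+571)%997=326 [pair 1] -> [297, 326]
  Sibling for proof at L1: 571
L3: h(297,326)=(297*31+326)%997=560 [pair 0] -> [560]
  Sibling for proof at L2: 297
Root: 560
Proof path (sibling hashes from leaf to root): [49, 571, 297]

Answer: 49 571 297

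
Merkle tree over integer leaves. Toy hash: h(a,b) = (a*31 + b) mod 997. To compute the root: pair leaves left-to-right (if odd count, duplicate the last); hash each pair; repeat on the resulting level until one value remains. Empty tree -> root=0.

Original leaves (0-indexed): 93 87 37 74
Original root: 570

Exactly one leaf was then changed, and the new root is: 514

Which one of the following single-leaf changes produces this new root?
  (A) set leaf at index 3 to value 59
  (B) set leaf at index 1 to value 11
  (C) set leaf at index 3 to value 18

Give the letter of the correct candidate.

Answer: C

Derivation:
Original leaves: [93, 87, 37, 74]
Target new root: 514
Try each candidate change and compute the resulting root:
Candidate A: set leaf[3] = 59 -> leaves = [93, 87, 37, 59]
  L0: [93, 87, 37, 59]
  L1: h(93,87)=(93*31+87)%997=976 h(37,59)=(37*31+59)%997=209 -> [976, 209]
  L2: h(976,209)=(976*31+209)%997=555 -> [555]
  root = 555 != target 514
Candidate B: set leaf[1] = 11 -> leaves = [93, 11, 37, 74]
  L0: [93, 11, 37, 74]
  L1: h(93,11)=(93*31+11)%997=900 h(37,74)=(37*31+74)%997=224 -> [900, 224]
  L2: h(900,224)=(900*31+224)%997=208 -> [208]
  root = 208 != target 514
Candidate C: set leaf[3] = 18 -> leaves = [93, 87, 37, 18]
  L0: [93, 87, 37, 18]
  L1: h(93,87)=(93*31+87)%997=976 h(37,18)=(37*31+18)%997=168 -> [976, 168]
  L2: h(976,168)=(976*31+168)%997=514 -> [514]
  root = 514 == target 514  ** MATCH **
Candidate C produces the target root.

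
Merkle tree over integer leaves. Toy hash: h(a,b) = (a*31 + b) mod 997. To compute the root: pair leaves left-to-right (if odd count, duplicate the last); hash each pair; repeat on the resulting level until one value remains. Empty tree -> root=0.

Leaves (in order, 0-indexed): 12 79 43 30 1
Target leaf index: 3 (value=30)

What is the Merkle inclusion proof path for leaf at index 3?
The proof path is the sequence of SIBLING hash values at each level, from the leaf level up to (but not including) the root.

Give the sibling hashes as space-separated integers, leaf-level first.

Answer: 43 451 27

Derivation:
L0 (leaves): [12, 79, 43, 30, 1], target index=3
L1: h(12,79)=(12*31+79)%997=451 [pair 0] h(43,30)=(43*31+30)%997=366 [pair 1] h(1,1)=(1*31+1)%997=32 [pair 2] -> [451, 366, 32]
  Sibling for proof at L0: 43
L2: h(451,366)=(451*31+366)%997=389 [pair 0] h(32,32)=(32*31+32)%997=27 [pair 1] -> [389, 27]
  Sibling for proof at L1: 451
L3: h(389,27)=(389*31+27)%997=122 [pair 0] -> [122]
  Sibling for proof at L2: 27
Root: 122
Proof path (sibling hashes from leaf to root): [43, 451, 27]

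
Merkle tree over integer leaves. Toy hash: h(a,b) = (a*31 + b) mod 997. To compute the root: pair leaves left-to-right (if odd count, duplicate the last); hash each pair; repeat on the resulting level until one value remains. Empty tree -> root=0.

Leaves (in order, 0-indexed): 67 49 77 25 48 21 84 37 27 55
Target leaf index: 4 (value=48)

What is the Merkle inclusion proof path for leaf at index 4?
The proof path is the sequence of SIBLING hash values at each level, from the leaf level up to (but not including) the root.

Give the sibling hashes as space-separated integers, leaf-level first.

L0 (leaves): [67, 49, 77, 25, 48, 21, 84, 37, 27, 55], target index=4
L1: h(67,49)=(67*31+49)%997=132 [pair 0] h(77,25)=(77*31+25)%997=418 [pair 1] h(48,21)=(48*31+21)%997=512 [pair 2] h(84,37)=(84*31+37)%997=647 [pair 3] h(27,55)=(27*31+55)%997=892 [pair 4] -> [132, 418, 512, 647, 892]
  Sibling for proof at L0: 21
L2: h(132,418)=(132*31+418)%997=522 [pair 0] h(512,647)=(512*31+647)%997=567 [pair 1] h(892,892)=(892*31+892)%997=628 [pair 2] -> [522, 567, 628]
  Sibling for proof at L1: 647
L3: h(522,567)=(522*31+567)%997=797 [pair 0] h(628,628)=(628*31+628)%997=156 [pair 1] -> [797, 156]
  Sibling for proof at L2: 522
L4: h(797,156)=(797*31+156)%997=935 [pair 0] -> [935]
  Sibling for proof at L3: 156
Root: 935
Proof path (sibling hashes from leaf to root): [21, 647, 522, 156]

Answer: 21 647 522 156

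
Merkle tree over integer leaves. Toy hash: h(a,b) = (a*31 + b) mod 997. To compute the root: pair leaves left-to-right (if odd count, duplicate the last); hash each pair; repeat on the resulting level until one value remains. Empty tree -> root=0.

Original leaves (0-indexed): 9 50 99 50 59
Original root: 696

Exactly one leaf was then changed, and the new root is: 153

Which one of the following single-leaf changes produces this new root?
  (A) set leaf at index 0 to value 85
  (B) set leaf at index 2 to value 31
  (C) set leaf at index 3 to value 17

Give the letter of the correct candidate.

Original leaves: [9, 50, 99, 50, 59]
Target new root: 153
Try each candidate change and compute the resulting root:
Candidate A: set leaf[0] = 85 -> leaves = [85, 50, 99, 50, 59]
  L0: [85, 50, 99, 50, 59]
  L1: h(85,50)=(85*31+50)%997=691 h(99,50)=(99*31+50)%997=128 h(59,59)=(59*31+59)%997=891 -> [691, 128, 891]
  L2: h(691,128)=(691*31+128)%997=612 h(891,891)=(891*31+891)%997=596 -> [612, 596]
  L3: h(612,596)=(612*31+596)%997=625 -> [625]
  root = 625 != target 153
Candidate B: set leaf[2] = 31 -> leaves = [9, 50, 31, 50, 59]
  L0: [9, 50, 31, 50, 59]
  L1: h(9,50)=(9*31+50)%997=329 h(31,50)=(31*31+50)%997=14 h(59,59)=(59*31+59)%997=891 -> [329, 14, 891]
  L2: h(329,14)=(329*31+14)%997=243 h(891,891)=(891*31+891)%997=596 -> [243, 596]
  L3: h(243,596)=(243*31+596)%997=153 -> [153]
  root = 153 == target 153  ** MATCH **
Candidate C: set leaf[3] = 17 -> leaves = [9, 50, 99, 17, 59]
  L0: [9, 50, 99, 17, 59]
  L1: h(9,50)=(9*31+50)%997=329 h(99,17)=(99*31+17)%997=95 h(59,59)=(59*31+59)%997=891 -> [329, 95, 891]
  L2: h(329,95)=(329*31+95)%997=324 h(891,891)=(891*31+891)%997=596 -> [324, 596]
  L3: h(324,596)=(324*31+596)%997=670 -> [670]
  root = 670 != target 153
Candidate B produces the target root.

Answer: B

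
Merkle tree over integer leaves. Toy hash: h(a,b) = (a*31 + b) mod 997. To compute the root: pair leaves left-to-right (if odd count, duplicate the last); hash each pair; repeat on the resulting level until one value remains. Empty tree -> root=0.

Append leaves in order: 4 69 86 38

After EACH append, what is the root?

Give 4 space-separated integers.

Answer: 4 193 759 711

Derivation:
After append 4 (leaves=[4]):
  L0: [4]
  root=4
After append 69 (leaves=[4, 69]):
  L0: [4, 69]
  L1: h(4,69)=(4*31+69)%997=193 -> [193]
  root=193
After append 86 (leaves=[4, 69, 86]):
  L0: [4, 69, 86]
  L1: h(4,69)=(4*31+69)%997=193 h(86,86)=(86*31+86)%997=758 -> [193, 758]
  L2: h(193,758)=(193*31+758)%997=759 -> [759]
  root=759
After append 38 (leaves=[4, 69, 86, 38]):
  L0: [4, 69, 86, 38]
  L1: h(4,69)=(4*31+69)%997=193 h(86,38)=(86*31+38)%997=710 -> [193, 710]
  L2: h(193,710)=(193*31+710)%997=711 -> [711]
  root=711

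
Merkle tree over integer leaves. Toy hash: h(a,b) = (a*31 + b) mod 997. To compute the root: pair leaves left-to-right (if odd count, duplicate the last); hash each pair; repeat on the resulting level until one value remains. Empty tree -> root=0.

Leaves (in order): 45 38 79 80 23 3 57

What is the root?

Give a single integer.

L0: [45, 38, 79, 80, 23, 3, 57]
L1: h(45,38)=(45*31+38)%997=436 h(79,80)=(79*31+80)%997=535 h(23,3)=(23*31+3)%997=716 h(57,57)=(57*31+57)%997=827 -> [436, 535, 716, 827]
L2: h(436,535)=(436*31+535)%997=93 h(716,827)=(716*31+827)%997=92 -> [93, 92]
L3: h(93,92)=(93*31+92)%997=981 -> [981]

Answer: 981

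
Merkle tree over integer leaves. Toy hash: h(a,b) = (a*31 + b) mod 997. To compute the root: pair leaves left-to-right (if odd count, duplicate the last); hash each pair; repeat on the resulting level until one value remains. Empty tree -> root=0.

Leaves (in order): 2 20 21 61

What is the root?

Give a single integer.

Answer: 263

Derivation:
L0: [2, 20, 21, 61]
L1: h(2,20)=(2*31+20)%997=82 h(21,61)=(21*31+61)%997=712 -> [82, 712]
L2: h(82,712)=(82*31+712)%997=263 -> [263]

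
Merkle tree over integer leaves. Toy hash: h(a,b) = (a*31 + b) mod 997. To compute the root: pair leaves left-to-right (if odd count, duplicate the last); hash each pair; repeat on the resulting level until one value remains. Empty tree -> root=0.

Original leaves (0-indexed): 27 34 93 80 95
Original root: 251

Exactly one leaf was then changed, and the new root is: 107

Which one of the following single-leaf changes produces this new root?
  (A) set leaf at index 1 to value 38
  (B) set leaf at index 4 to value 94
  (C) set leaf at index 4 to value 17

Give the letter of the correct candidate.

Answer: A

Derivation:
Original leaves: [27, 34, 93, 80, 95]
Target new root: 107
Try each candidate change and compute the resulting root:
Candidate A: set leaf[1] = 38 -> leaves = [27, 38, 93, 80, 95]
  L0: [27, 38, 93, 80, 95]
  L1: h(27,38)=(27*31+38)%997=875 h(93,80)=(93*31+80)%997=969 h(95,95)=(95*31+95)%997=49 -> [875, 969, 49]
  L2: h(875,969)=(875*31+969)%997=178 h(49,49)=(49*31+49)%997=571 -> [178, 571]
  L3: h(178,571)=(178*31+571)%997=107 -> [107]
  root = 107 == target 107  ** MATCH **
Candidate B: set leaf[4] = 94 -> leaves = [27, 34, 93, 80, 94]
  L0: [27, 34, 93, 80, 94]
  L1: h(27,34)=(27*31+34)%997=871 h(93,80)=(93*31+80)%997=969 h(94,94)=(94*31+94)%997=17 -> [871, 969, 17]
  L2: h(871,969)=(871*31+969)%997=54 h(17,17)=(17*31+17)%997=544 -> [54, 544]
  L3: h(54,544)=(54*31+544)%997=224 -> [224]
  root = 224 != target 107
Candidate C: set leaf[4] = 17 -> leaves = [27, 34, 93, 80, 17]
  L0: [27, 34, 93, 80, 17]
  L1: h(27,34)=(27*31+34)%997=871 h(93,80)=(93*31+80)%997=969 h(17,17)=(17*31+17)%997=544 -> [871, 969, 544]
  L2: h(871,969)=(871*31+969)%997=54 h(544,544)=(544*31+544)%997=459 -> [54, 459]
  L3: h(54,459)=(54*31+459)%997=139 -> [139]
  root = 139 != target 107
Candidate A produces the target root.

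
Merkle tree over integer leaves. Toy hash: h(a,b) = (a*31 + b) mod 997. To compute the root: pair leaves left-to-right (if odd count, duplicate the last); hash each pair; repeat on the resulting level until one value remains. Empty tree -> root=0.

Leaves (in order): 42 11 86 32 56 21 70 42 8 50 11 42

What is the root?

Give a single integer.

L0: [42, 11, 86, 32, 56, 21, 70, 42, 8, 50, 11, 42]
L1: h(42,11)=(42*31+11)%997=316 h(86,32)=(86*31+32)%997=704 h(56,21)=(56*31+21)%997=760 h(70,42)=(70*31+42)%997=218 h(8,50)=(8*31+50)%997=298 h(11,42)=(11*31+42)%997=383 -> [316, 704, 760, 218, 298, 383]
L2: h(316,704)=(316*31+704)%997=530 h(760,218)=(760*31+218)%997=847 h(298,383)=(298*31+383)%997=648 -> [530, 847, 648]
L3: h(530,847)=(530*31+847)%997=328 h(648,648)=(648*31+648)%997=796 -> [328, 796]
L4: h(328,796)=(328*31+796)%997=994 -> [994]

Answer: 994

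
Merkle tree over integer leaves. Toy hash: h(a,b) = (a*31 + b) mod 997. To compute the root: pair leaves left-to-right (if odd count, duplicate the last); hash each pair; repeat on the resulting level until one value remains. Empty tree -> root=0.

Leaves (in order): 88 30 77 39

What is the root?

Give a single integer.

L0: [88, 30, 77, 39]
L1: h(88,30)=(88*31+30)%997=764 h(77,39)=(77*31+39)%997=432 -> [764, 432]
L2: h(764,432)=(764*31+432)%997=188 -> [188]

Answer: 188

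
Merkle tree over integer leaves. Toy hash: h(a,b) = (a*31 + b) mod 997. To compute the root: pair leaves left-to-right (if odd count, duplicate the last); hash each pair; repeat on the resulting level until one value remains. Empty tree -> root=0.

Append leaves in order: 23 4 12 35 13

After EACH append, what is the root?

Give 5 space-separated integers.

Answer: 23 717 677 700 117

Derivation:
After append 23 (leaves=[23]):
  L0: [23]
  root=23
After append 4 (leaves=[23, 4]):
  L0: [23, 4]
  L1: h(23,4)=(23*31+4)%997=717 -> [717]
  root=717
After append 12 (leaves=[23, 4, 12]):
  L0: [23, 4, 12]
  L1: h(23,4)=(23*31+4)%997=717 h(12,12)=(12*31+12)%997=384 -> [717, 384]
  L2: h(717,384)=(717*31+384)%997=677 -> [677]
  root=677
After append 35 (leaves=[23, 4, 12, 35]):
  L0: [23, 4, 12, 35]
  L1: h(23,4)=(23*31+4)%997=717 h(12,35)=(12*31+35)%997=407 -> [717, 407]
  L2: h(717,407)=(717*31+407)%997=700 -> [700]
  root=700
After append 13 (leaves=[23, 4, 12, 35, 13]):
  L0: [23, 4, 12, 35, 13]
  L1: h(23,4)=(23*31+4)%997=717 h(12,35)=(12*31+35)%997=407 h(13,13)=(13*31+13)%997=416 -> [717, 407, 416]
  L2: h(717,407)=(717*31+407)%997=700 h(416,416)=(416*31+416)%997=351 -> [700, 351]
  L3: h(700,351)=(700*31+351)%997=117 -> [117]
  root=117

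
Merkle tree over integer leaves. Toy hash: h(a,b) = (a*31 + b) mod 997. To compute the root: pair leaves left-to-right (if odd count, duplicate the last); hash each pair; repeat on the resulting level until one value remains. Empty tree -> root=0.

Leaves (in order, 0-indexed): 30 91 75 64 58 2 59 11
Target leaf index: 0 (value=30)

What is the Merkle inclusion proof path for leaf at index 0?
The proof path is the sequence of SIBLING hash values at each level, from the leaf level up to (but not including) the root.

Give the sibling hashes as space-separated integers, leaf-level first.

Answer: 91 395 811

Derivation:
L0 (leaves): [30, 91, 75, 64, 58, 2, 59, 11], target index=0
L1: h(30,91)=(30*31+91)%997=24 [pair 0] h(75,64)=(75*31+64)%997=395 [pair 1] h(58,2)=(58*31+2)%997=803 [pair 2] h(59,11)=(59*31+11)%997=843 [pair 3] -> [24, 395, 803, 843]
  Sibling for proof at L0: 91
L2: h(24,395)=(24*31+395)%997=142 [pair 0] h(803,843)=(803*31+843)%997=811 [pair 1] -> [142, 811]
  Sibling for proof at L1: 395
L3: h(142,811)=(142*31+811)%997=228 [pair 0] -> [228]
  Sibling for proof at L2: 811
Root: 228
Proof path (sibling hashes from leaf to root): [91, 395, 811]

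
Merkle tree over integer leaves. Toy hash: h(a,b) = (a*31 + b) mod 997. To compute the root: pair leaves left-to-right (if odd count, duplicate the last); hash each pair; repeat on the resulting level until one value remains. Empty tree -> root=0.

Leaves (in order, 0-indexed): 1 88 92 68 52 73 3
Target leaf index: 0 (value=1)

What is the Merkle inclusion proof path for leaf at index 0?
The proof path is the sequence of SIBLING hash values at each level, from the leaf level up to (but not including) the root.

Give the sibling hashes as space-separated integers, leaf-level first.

Answer: 88 926 487

Derivation:
L0 (leaves): [1, 88, 92, 68, 52, 73, 3], target index=0
L1: h(1,88)=(1*31+88)%997=119 [pair 0] h(92,68)=(92*31+68)%997=926 [pair 1] h(52,73)=(52*31+73)%997=688 [pair 2] h(3,3)=(3*31+3)%997=96 [pair 3] -> [119, 926, 688, 96]
  Sibling for proof at L0: 88
L2: h(119,926)=(119*31+926)%997=627 [pair 0] h(688,96)=(688*31+96)%997=487 [pair 1] -> [627, 487]
  Sibling for proof at L1: 926
L3: h(627,487)=(627*31+487)%997=981 [pair 0] -> [981]
  Sibling for proof at L2: 487
Root: 981
Proof path (sibling hashes from leaf to root): [88, 926, 487]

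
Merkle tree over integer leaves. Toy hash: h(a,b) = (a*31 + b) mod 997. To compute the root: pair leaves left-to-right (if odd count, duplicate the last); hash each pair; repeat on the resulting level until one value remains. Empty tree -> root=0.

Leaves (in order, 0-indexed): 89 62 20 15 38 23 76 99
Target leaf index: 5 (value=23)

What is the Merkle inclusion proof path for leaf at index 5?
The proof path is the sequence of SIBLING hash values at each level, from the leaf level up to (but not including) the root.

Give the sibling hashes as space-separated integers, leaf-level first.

Answer: 38 461 350

Derivation:
L0 (leaves): [89, 62, 20, 15, 38, 23, 76, 99], target index=5
L1: h(89,62)=(89*31+62)%997=827 [pair 0] h(20,15)=(20*31+15)%997=635 [pair 1] h(38,23)=(38*31+23)%997=204 [pair 2] h(76,99)=(76*31+99)%997=461 [pair 3] -> [827, 635, 204, 461]
  Sibling for proof at L0: 38
L2: h(827,635)=(827*31+635)%997=350 [pair 0] h(204,461)=(204*31+461)%997=803 [pair 1] -> [350, 803]
  Sibling for proof at L1: 461
L3: h(350,803)=(350*31+803)%997=686 [pair 0] -> [686]
  Sibling for proof at L2: 350
Root: 686
Proof path (sibling hashes from leaf to root): [38, 461, 350]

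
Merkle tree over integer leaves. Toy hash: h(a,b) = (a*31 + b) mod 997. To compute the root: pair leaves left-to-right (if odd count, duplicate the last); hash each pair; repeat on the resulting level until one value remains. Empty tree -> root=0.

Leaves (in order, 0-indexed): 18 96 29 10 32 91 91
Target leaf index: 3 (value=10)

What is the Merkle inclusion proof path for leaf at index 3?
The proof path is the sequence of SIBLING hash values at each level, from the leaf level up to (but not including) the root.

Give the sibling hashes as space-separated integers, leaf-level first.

Answer: 29 654 593

Derivation:
L0 (leaves): [18, 96, 29, 10, 32, 91, 91], target index=3
L1: h(18,96)=(18*31+96)%997=654 [pair 0] h(29,10)=(29*31+10)%997=909 [pair 1] h(32,91)=(32*31+91)%997=86 [pair 2] h(91,91)=(91*31+91)%997=918 [pair 3] -> [654, 909, 86, 918]
  Sibling for proof at L0: 29
L2: h(654,909)=(654*31+909)%997=246 [pair 0] h(86,918)=(86*31+918)%997=593 [pair 1] -> [246, 593]
  Sibling for proof at L1: 654
L3: h(246,593)=(246*31+593)%997=243 [pair 0] -> [243]
  Sibling for proof at L2: 593
Root: 243
Proof path (sibling hashes from leaf to root): [29, 654, 593]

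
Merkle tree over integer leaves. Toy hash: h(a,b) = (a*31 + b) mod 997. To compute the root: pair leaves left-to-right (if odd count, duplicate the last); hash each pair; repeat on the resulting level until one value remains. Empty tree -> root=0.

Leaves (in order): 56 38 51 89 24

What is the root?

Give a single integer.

L0: [56, 38, 51, 89, 24]
L1: h(56,38)=(56*31+38)%997=777 h(51,89)=(51*31+89)%997=673 h(24,24)=(24*31+24)%997=768 -> [777, 673, 768]
L2: h(777,673)=(777*31+673)%997=832 h(768,768)=(768*31+768)%997=648 -> [832, 648]
L3: h(832,648)=(832*31+648)%997=518 -> [518]

Answer: 518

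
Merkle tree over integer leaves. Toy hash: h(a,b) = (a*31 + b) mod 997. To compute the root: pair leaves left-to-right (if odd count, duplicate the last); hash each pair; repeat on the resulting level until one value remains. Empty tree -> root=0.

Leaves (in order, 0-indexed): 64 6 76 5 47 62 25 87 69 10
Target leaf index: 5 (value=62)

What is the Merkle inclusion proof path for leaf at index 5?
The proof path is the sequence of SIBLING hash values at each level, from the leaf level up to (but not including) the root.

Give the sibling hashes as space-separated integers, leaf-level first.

L0 (leaves): [64, 6, 76, 5, 47, 62, 25, 87, 69, 10], target index=5
L1: h(64,6)=(64*31+6)%997=993 [pair 0] h(76,5)=(76*31+5)%997=367 [pair 1] h(47,62)=(47*31+62)%997=522 [pair 2] h(25,87)=(25*31+87)%997=862 [pair 3] h(69,10)=(69*31+10)%997=155 [pair 4] -> [993, 367, 522, 862, 155]
  Sibling for proof at L0: 47
L2: h(993,367)=(993*31+367)%997=243 [pair 0] h(522,862)=(522*31+862)%997=95 [pair 1] h(155,155)=(155*31+155)%997=972 [pair 2] -> [243, 95, 972]
  Sibling for proof at L1: 862
L3: h(243,95)=(243*31+95)%997=649 [pair 0] h(972,972)=(972*31+972)%997=197 [pair 1] -> [649, 197]
  Sibling for proof at L2: 243
L4: h(649,197)=(649*31+197)%997=376 [pair 0] -> [376]
  Sibling for proof at L3: 197
Root: 376
Proof path (sibling hashes from leaf to root): [47, 862, 243, 197]

Answer: 47 862 243 197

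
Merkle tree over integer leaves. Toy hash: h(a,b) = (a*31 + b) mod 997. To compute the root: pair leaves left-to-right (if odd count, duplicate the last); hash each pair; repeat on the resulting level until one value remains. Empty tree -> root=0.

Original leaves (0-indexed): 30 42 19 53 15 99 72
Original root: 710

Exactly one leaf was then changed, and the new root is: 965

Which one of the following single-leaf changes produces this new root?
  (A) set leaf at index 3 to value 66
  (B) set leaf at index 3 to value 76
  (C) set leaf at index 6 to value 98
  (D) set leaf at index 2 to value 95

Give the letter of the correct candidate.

Answer: D

Derivation:
Original leaves: [30, 42, 19, 53, 15, 99, 72]
Target new root: 965
Try each candidate change and compute the resulting root:
Candidate A: set leaf[3] = 66 -> leaves = [30, 42, 19, 66, 15, 99, 72]
  L0: [30, 42, 19, 66, 15, 99, 72]
  L1: h(30,42)=(30*31+42)%997=972 h(19,66)=(19*31+66)%997=655 h(15,99)=(15*31+99)%997=564 h(72,72)=(72*31+72)%997=310 -> [972, 655, 564, 310]
  L2: h(972,655)=(972*31+655)%997=877 h(564,310)=(564*31+310)%997=845 -> [877, 845]
  L3: h(877,845)=(877*31+845)%997=116 -> [116]
  root = 116 != target 965
Candidate B: set leaf[3] = 76 -> leaves = [30, 42, 19, 76, 15, 99, 72]
  L0: [30, 42, 19, 76, 15, 99, 72]
  L1: h(30,42)=(30*31+42)%997=972 h(19,76)=(19*31+76)%997=665 h(15,99)=(15*31+99)%997=564 h(72,72)=(72*31+72)%997=310 -> [972, 665, 564, 310]
  L2: h(972,665)=(972*31+665)%997=887 h(564,310)=(564*31+310)%997=845 -> [887, 845]
  L3: h(887,845)=(887*31+845)%997=426 -> [426]
  root = 426 != target 965
Candidate C: set leaf[6] = 98 -> leaves = [30, 42, 19, 53, 15, 99, 98]
  L0: [30, 42, 19, 53, 15, 99, 98]
  L1: h(30,42)=(30*31+42)%997=972 h(19,53)=(19*31+53)%997=642 h(15,99)=(15*31+99)%997=564 h(98,98)=(98*31+98)%997=145 -> [972, 642, 564, 145]
  L2: h(972,642)=(972*31+642)%997=864 h(564,145)=(564*31+145)%997=680 -> [864, 680]
  L3: h(864,680)=(864*31+680)%997=545 -> [545]
  root = 545 != target 965
Candidate D: set leaf[2] = 95 -> leaves = [30, 42, 95, 53, 15, 99, 72]
  L0: [30, 42, 95, 53, 15, 99, 72]
  L1: h(30,42)=(30*31+42)%997=972 h(95,53)=(95*31+53)%997=7 h(15,99)=(15*31+99)%997=564 h(72,72)=(72*31+72)%997=310 -> [972, 7, 564, 310]
  L2: h(972,7)=(972*31+7)%997=229 h(564,310)=(564*31+310)%997=845 -> [229, 845]
  L3: h(229,845)=(229*31+845)%997=965 -> [965]
  root = 965 == target 965  ** MATCH **
Candidate D produces the target root.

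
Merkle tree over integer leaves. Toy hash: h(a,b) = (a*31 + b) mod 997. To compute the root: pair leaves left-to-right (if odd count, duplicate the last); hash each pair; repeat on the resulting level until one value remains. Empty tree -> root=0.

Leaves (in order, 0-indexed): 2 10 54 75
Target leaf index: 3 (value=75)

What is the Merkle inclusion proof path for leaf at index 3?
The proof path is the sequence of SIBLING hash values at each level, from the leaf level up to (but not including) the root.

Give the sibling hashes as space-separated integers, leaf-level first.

L0 (leaves): [2, 10, 54, 75], target index=3
L1: h(2,10)=(2*31+10)%997=72 [pair 0] h(54,75)=(54*31+75)%997=752 [pair 1] -> [72, 752]
  Sibling for proof at L0: 54
L2: h(72,752)=(72*31+752)%997=990 [pair 0] -> [990]
  Sibling for proof at L1: 72
Root: 990
Proof path (sibling hashes from leaf to root): [54, 72]

Answer: 54 72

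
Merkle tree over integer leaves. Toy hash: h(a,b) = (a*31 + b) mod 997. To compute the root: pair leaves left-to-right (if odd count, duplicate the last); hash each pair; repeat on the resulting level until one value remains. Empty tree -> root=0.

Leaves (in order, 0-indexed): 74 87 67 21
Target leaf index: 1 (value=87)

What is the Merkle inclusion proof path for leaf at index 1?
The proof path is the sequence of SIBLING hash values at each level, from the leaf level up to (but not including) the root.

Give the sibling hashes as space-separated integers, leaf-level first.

L0 (leaves): [74, 87, 67, 21], target index=1
L1: h(74,87)=(74*31+87)%997=387 [pair 0] h(67,21)=(67*31+21)%997=104 [pair 1] -> [387, 104]
  Sibling for proof at L0: 74
L2: h(387,104)=(387*31+104)%997=137 [pair 0] -> [137]
  Sibling for proof at L1: 104
Root: 137
Proof path (sibling hashes from leaf to root): [74, 104]

Answer: 74 104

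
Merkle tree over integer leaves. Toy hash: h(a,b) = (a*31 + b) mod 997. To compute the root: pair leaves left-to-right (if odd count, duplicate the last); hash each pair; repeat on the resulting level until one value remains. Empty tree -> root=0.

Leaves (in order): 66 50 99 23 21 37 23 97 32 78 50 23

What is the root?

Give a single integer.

L0: [66, 50, 99, 23, 21, 37, 23, 97, 32, 78, 50, 23]
L1: h(66,50)=(66*31+50)%997=102 h(99,23)=(99*31+23)%997=101 h(21,37)=(21*31+37)%997=688 h(23,97)=(23*31+97)%997=810 h(32,78)=(32*31+78)%997=73 h(50,23)=(50*31+23)%997=576 -> [102, 101, 688, 810, 73, 576]
L2: h(102,101)=(102*31+101)%997=272 h(688,810)=(688*31+810)%997=204 h(73,576)=(73*31+576)%997=845 -> [272, 204, 845]
L3: h(272,204)=(272*31+204)%997=660 h(845,845)=(845*31+845)%997=121 -> [660, 121]
L4: h(660,121)=(660*31+121)%997=641 -> [641]

Answer: 641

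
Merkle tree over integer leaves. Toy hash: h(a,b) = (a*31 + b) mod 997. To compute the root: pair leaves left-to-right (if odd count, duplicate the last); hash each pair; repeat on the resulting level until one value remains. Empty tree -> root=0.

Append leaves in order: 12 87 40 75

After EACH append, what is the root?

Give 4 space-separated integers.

After append 12 (leaves=[12]):
  L0: [12]
  root=12
After append 87 (leaves=[12, 87]):
  L0: [12, 87]
  L1: h(12,87)=(12*31+87)%997=459 -> [459]
  root=459
After append 40 (leaves=[12, 87, 40]):
  L0: [12, 87, 40]
  L1: h(12,87)=(12*31+87)%997=459 h(40,40)=(40*31+40)%997=283 -> [459, 283]
  L2: h(459,283)=(459*31+283)%997=554 -> [554]
  root=554
After append 75 (leaves=[12, 87, 40, 75]):
  L0: [12, 87, 40, 75]
  L1: h(12,87)=(12*31+87)%997=459 h(40,75)=(40*31+75)%997=318 -> [459, 318]
  L2: h(459,318)=(459*31+318)%997=589 -> [589]
  root=589

Answer: 12 459 554 589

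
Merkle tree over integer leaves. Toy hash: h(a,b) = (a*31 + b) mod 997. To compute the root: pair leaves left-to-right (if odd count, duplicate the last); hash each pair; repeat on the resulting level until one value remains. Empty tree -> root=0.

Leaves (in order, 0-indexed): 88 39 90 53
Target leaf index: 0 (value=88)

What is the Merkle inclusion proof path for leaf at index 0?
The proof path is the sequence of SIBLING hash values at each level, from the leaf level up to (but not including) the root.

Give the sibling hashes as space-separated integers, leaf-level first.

L0 (leaves): [88, 39, 90, 53], target index=0
L1: h(88,39)=(88*31+39)%997=773 [pair 0] h(90,53)=(90*31+53)%997=849 [pair 1] -> [773, 849]
  Sibling for proof at L0: 39
L2: h(773,849)=(773*31+849)%997=884 [pair 0] -> [884]
  Sibling for proof at L1: 849
Root: 884
Proof path (sibling hashes from leaf to root): [39, 849]

Answer: 39 849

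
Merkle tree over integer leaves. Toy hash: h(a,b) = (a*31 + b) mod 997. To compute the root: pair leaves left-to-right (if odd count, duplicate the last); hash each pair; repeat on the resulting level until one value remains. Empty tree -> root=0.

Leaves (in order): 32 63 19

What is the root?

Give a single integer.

L0: [32, 63, 19]
L1: h(32,63)=(32*31+63)%997=58 h(19,19)=(19*31+19)%997=608 -> [58, 608]
L2: h(58,608)=(58*31+608)%997=412 -> [412]

Answer: 412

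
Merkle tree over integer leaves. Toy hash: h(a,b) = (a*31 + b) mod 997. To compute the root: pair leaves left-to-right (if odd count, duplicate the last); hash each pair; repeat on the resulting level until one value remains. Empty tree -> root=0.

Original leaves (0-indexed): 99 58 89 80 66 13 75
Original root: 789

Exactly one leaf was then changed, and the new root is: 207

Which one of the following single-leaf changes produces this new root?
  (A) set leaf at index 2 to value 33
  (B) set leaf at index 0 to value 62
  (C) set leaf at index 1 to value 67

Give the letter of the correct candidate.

Original leaves: [99, 58, 89, 80, 66, 13, 75]
Target new root: 207
Try each candidate change and compute the resulting root:
Candidate A: set leaf[2] = 33 -> leaves = [99, 58, 33, 80, 66, 13, 75]
  L0: [99, 58, 33, 80, 66, 13, 75]
  L1: h(99,58)=(99*31+58)%997=136 h(33,80)=(33*31+80)%997=106 h(66,13)=(66*31+13)%997=65 h(75,75)=(75*31+75)%997=406 -> [136, 106, 65, 406]
  L2: h(136,106)=(136*31+106)%997=334 h(65,406)=(65*31+406)%997=427 -> [334, 427]
  L3: h(334,427)=(334*31+427)%997=811 -> [811]
  root = 811 != target 207
Candidate B: set leaf[0] = 62 -> leaves = [62, 58, 89, 80, 66, 13, 75]
  L0: [62, 58, 89, 80, 66, 13, 75]
  L1: h(62,58)=(62*31+58)%997=983 h(89,80)=(89*31+80)%997=845 h(66,13)=(66*31+13)%997=65 h(75,75)=(75*31+75)%997=406 -> [983, 845, 65, 406]
  L2: h(983,845)=(983*31+845)%997=411 h(65,406)=(65*31+406)%997=427 -> [411, 427]
  L3: h(411,427)=(411*31+427)%997=207 -> [207]
  root = 207 == target 207  ** MATCH **
Candidate C: set leaf[1] = 67 -> leaves = [99, 67, 89, 80, 66, 13, 75]
  L0: [99, 67, 89, 80, 66, 13, 75]
  L1: h(99,67)=(99*31+67)%997=145 h(89,80)=(89*31+80)%997=845 h(66,13)=(66*31+13)%997=65 h(75,75)=(75*31+75)%997=406 -> [145, 845, 65, 406]
  L2: h(145,845)=(145*31+845)%997=355 h(65,406)=(65*31+406)%997=427 -> [355, 427]
  L3: h(355,427)=(355*31+427)%997=465 -> [465]
  root = 465 != target 207
Candidate B produces the target root.

Answer: B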